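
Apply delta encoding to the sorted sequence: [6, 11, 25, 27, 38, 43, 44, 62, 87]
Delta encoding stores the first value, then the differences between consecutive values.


First value: 6
Deltas:
  11 - 6 = 5
  25 - 11 = 14
  27 - 25 = 2
  38 - 27 = 11
  43 - 38 = 5
  44 - 43 = 1
  62 - 44 = 18
  87 - 62 = 25


Delta encoded: [6, 5, 14, 2, 11, 5, 1, 18, 25]


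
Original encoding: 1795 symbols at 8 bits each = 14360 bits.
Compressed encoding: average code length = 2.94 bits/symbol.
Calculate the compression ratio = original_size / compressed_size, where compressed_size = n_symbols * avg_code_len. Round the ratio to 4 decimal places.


original_size = n_symbols * orig_bits = 1795 * 8 = 14360 bits
compressed_size = n_symbols * avg_code_len = 1795 * 2.94 = 5277.3 bits
ratio = original_size / compressed_size = 14360 / 5277.3 = 2.7211

Compression ratio = 2.7211


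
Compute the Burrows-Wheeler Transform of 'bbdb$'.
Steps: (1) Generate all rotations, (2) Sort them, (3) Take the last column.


Rotations (sorted):
  0: $bbdb -> last char: b
  1: b$bbd -> last char: d
  2: bbdb$ -> last char: $
  3: bdb$b -> last char: b
  4: db$bb -> last char: b


BWT = bd$bb


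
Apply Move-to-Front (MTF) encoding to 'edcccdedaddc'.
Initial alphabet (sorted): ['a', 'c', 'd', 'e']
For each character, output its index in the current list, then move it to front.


MTF encoding:
'e': index 3 in ['a', 'c', 'd', 'e'] -> ['e', 'a', 'c', 'd']
'd': index 3 in ['e', 'a', 'c', 'd'] -> ['d', 'e', 'a', 'c']
'c': index 3 in ['d', 'e', 'a', 'c'] -> ['c', 'd', 'e', 'a']
'c': index 0 in ['c', 'd', 'e', 'a'] -> ['c', 'd', 'e', 'a']
'c': index 0 in ['c', 'd', 'e', 'a'] -> ['c', 'd', 'e', 'a']
'd': index 1 in ['c', 'd', 'e', 'a'] -> ['d', 'c', 'e', 'a']
'e': index 2 in ['d', 'c', 'e', 'a'] -> ['e', 'd', 'c', 'a']
'd': index 1 in ['e', 'd', 'c', 'a'] -> ['d', 'e', 'c', 'a']
'a': index 3 in ['d', 'e', 'c', 'a'] -> ['a', 'd', 'e', 'c']
'd': index 1 in ['a', 'd', 'e', 'c'] -> ['d', 'a', 'e', 'c']
'd': index 0 in ['d', 'a', 'e', 'c'] -> ['d', 'a', 'e', 'c']
'c': index 3 in ['d', 'a', 'e', 'c'] -> ['c', 'd', 'a', 'e']


Output: [3, 3, 3, 0, 0, 1, 2, 1, 3, 1, 0, 3]


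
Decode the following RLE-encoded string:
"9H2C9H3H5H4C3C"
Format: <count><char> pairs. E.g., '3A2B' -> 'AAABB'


Expanding each <count><char> pair:
  9H -> 'HHHHHHHHH'
  2C -> 'CC'
  9H -> 'HHHHHHHHH'
  3H -> 'HHH'
  5H -> 'HHHHH'
  4C -> 'CCCC'
  3C -> 'CCC'

Decoded = HHHHHHHHHCCHHHHHHHHHHHHHHHHHCCCCCCC


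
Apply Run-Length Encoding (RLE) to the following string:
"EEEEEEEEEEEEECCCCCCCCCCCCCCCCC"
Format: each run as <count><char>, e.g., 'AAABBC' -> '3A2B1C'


Scanning runs left to right:
  i=0: run of 'E' x 13 -> '13E'
  i=13: run of 'C' x 17 -> '17C'

RLE = 13E17C


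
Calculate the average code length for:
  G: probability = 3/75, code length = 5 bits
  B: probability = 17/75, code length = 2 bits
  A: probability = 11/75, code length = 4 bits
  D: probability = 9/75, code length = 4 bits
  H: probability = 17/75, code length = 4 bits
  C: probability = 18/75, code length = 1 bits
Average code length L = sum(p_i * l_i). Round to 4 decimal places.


Weighted contributions p_i * l_i:
  G: (3/75) * 5 = 15/75
  B: (17/75) * 2 = 34/75
  A: (11/75) * 4 = 44/75
  D: (9/75) * 4 = 36/75
  H: (17/75) * 4 = 68/75
  C: (18/75) * 1 = 18/75
Sum = (15 + 34 + 44 + 36 + 68 + 18)/75 = 215/75

L = 215/75 = 2.8667 bits/symbol


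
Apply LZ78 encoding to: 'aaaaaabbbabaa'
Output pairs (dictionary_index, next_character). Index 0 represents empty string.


LZ78 encoding steps:
Dictionary: {0: ''}
Step 1: w='' (idx 0), next='a' -> output (0, 'a'), add 'a' as idx 1
Step 2: w='a' (idx 1), next='a' -> output (1, 'a'), add 'aa' as idx 2
Step 3: w='aa' (idx 2), next='a' -> output (2, 'a'), add 'aaa' as idx 3
Step 4: w='' (idx 0), next='b' -> output (0, 'b'), add 'b' as idx 4
Step 5: w='b' (idx 4), next='b' -> output (4, 'b'), add 'bb' as idx 5
Step 6: w='a' (idx 1), next='b' -> output (1, 'b'), add 'ab' as idx 6
Step 7: w='aa' (idx 2), end of input -> output (2, '')


Encoded: [(0, 'a'), (1, 'a'), (2, 'a'), (0, 'b'), (4, 'b'), (1, 'b'), (2, '')]


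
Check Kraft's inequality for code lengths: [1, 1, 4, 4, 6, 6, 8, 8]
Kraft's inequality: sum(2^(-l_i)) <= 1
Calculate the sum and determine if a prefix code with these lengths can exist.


Sum = 2^(-1) + 2^(-1) + 2^(-4) + 2^(-4) + 2^(-6) + 2^(-6) + 2^(-8) + 2^(-8)
    = 0.5 + 0.5 + 0.0625 + 0.0625 + 0.015625 + 0.015625 + 0.00390625 + 0.00390625
    = 298/256 = 1.1640625
Since 1.1640625 > 1, Kraft's inequality is NOT satisfied.
A prefix code with these lengths CANNOT exist.

Kraft sum = 1.1640625. Not satisfied.


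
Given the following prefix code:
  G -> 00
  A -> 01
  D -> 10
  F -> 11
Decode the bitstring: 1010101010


Decoding step by step:
Bits 10 -> D
Bits 10 -> D
Bits 10 -> D
Bits 10 -> D
Bits 10 -> D


Decoded message: DDDDD


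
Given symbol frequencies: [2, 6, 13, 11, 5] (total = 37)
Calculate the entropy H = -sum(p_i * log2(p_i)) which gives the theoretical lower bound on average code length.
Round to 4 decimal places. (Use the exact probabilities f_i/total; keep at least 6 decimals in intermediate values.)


Per-symbol terms -p_i * log2(p_i) with p_i = f_i/37:
  p = 2/37 = 0.054054: log2(p) = -4.209453, -p*log2(p) = 0.227538
  p = 6/37 = 0.162162: log2(p) = -2.624491, -p*log2(p) = 0.425593
  p = 13/37 = 0.351351: log2(p) = -1.509014, -p*log2(p) = 0.530194
  p = 11/37 = 0.297297: log2(p) = -1.750022, -p*log2(p) = 0.520277
  p = 5/37 = 0.135135: log2(p) = -2.887525, -p*log2(p) = 0.390206
H = 0.227538 + 0.425593 + 0.530194 + 0.520277 + 0.390206 = 2.093808

H = 2.0938 bits/symbol


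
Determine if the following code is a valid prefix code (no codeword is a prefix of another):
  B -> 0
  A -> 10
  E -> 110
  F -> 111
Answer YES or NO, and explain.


Checking each pair (does one codeword prefix another?):
  B='0' vs A='10': no prefix
  B='0' vs E='110': no prefix
  B='0' vs F='111': no prefix
  A='10' vs B='0': no prefix
  A='10' vs E='110': no prefix
  A='10' vs F='111': no prefix
  E='110' vs B='0': no prefix
  E='110' vs A='10': no prefix
  E='110' vs F='111': no prefix
  F='111' vs B='0': no prefix
  F='111' vs A='10': no prefix
  F='111' vs E='110': no prefix
No violation found over all pairs.

YES -- this is a valid prefix code. No codeword is a prefix of any other codeword.


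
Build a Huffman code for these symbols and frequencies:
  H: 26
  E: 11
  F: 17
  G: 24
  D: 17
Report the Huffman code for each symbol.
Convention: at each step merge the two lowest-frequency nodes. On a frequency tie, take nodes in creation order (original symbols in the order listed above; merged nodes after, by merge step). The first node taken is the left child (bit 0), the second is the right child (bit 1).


Huffman tree construction:
Step 1: Merge E(11) + F(17) = 28
Step 2: Merge D(17) + G(24) = 41
Step 3: Merge H(26) + (E+F)(28) = 54
Step 4: Merge (D+G)(41) + (H+(E+F))(54) = 95
Read each symbol's code off the tree from the root (left child = 0, right child = 1).

Codes:
  H: 10 (length 2)
  E: 110 (length 3)
  F: 111 (length 3)
  G: 01 (length 2)
  D: 00 (length 2)
Average code length: 218/95 = 2.2947 bits/symbol


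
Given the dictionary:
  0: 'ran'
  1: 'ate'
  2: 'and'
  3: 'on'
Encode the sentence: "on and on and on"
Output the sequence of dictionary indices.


Look up each word in the dictionary:
  'on' -> 3
  'and' -> 2
  'on' -> 3
  'and' -> 2
  'on' -> 3

Encoded: [3, 2, 3, 2, 3]


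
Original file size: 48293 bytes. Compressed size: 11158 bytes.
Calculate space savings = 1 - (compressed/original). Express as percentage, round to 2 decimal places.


ratio = compressed/original = 11158/48293 = 0.231048
savings = 1 - ratio = 1 - 0.231048 = 0.768952
as a percentage: 0.768952 * 100 = 76.9%

Space savings = 1 - 11158/48293 = 76.9%


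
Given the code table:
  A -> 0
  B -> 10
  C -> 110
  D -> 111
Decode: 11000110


Decoding:
110 -> C
0 -> A
0 -> A
110 -> C


Result: CAAC


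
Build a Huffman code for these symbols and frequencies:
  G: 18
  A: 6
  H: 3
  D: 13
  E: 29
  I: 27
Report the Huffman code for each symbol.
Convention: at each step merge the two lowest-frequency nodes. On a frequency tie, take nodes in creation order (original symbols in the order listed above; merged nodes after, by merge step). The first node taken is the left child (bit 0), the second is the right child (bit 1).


Huffman tree construction:
Step 1: Merge H(3) + A(6) = 9
Step 2: Merge (H+A)(9) + D(13) = 22
Step 3: Merge G(18) + ((H+A)+D)(22) = 40
Step 4: Merge I(27) + E(29) = 56
Step 5: Merge (G+((H+A)+D))(40) + (I+E)(56) = 96
Read each symbol's code off the tree from the root (left child = 0, right child = 1).

Codes:
  G: 00 (length 2)
  A: 0101 (length 4)
  H: 0100 (length 4)
  D: 011 (length 3)
  E: 11 (length 2)
  I: 10 (length 2)
Average code length: 223/96 = 2.3229 bits/symbol


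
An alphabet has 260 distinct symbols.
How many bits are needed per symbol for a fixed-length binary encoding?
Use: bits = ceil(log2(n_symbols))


log2(260) = 8.0224
Bracket: 2^8 = 256 < 260 <= 2^9 = 512
So ceil(log2(260)) = 9

bits = ceil(log2(260)) = ceil(8.0224) = 9 bits


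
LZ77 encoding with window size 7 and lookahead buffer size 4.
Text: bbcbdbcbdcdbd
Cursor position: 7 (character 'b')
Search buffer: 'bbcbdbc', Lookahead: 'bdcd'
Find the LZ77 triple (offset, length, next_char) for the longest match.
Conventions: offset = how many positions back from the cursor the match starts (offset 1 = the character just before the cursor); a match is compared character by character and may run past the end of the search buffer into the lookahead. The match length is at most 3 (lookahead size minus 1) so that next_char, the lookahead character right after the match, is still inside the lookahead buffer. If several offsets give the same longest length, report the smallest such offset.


Try each offset into the search buffer:
  offset=1 (pos 6, char 'c'): match length 0
  offset=2 (pos 5, char 'b'): match length 1
  offset=3 (pos 4, char 'd'): match length 0
  offset=4 (pos 3, char 'b'): match length 2
  offset=5 (pos 2, char 'c'): match length 0
  offset=6 (pos 1, char 'b'): match length 1
  offset=7 (pos 0, char 'b'): match length 1
Longest match has length 2 at offset 4.
next_char = character at position 7 + 2 = 9 -> 'c'

Best match: offset=4, length=2 (matching 'bd' starting at position 3)
LZ77 triple: (4, 2, 'c')


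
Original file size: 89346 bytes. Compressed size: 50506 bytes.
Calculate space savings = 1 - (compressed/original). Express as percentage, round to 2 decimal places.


ratio = compressed/original = 50506/89346 = 0.565286
savings = 1 - ratio = 1 - 0.565286 = 0.434714
as a percentage: 0.434714 * 100 = 43.47%

Space savings = 1 - 50506/89346 = 43.47%


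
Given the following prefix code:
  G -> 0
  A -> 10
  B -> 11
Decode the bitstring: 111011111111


Decoding step by step:
Bits 11 -> B
Bits 10 -> A
Bits 11 -> B
Bits 11 -> B
Bits 11 -> B
Bits 11 -> B


Decoded message: BABBBB


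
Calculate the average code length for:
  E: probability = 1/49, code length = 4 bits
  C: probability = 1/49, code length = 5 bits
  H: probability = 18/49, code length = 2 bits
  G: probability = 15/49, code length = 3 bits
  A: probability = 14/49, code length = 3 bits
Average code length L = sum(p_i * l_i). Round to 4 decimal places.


Weighted contributions p_i * l_i:
  E: (1/49) * 4 = 4/49
  C: (1/49) * 5 = 5/49
  H: (18/49) * 2 = 36/49
  G: (15/49) * 3 = 45/49
  A: (14/49) * 3 = 42/49
Sum = (4 + 5 + 36 + 45 + 42)/49 = 132/49

L = 132/49 = 2.6939 bits/symbol


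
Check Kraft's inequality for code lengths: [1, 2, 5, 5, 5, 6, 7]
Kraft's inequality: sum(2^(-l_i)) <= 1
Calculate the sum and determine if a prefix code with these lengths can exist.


Sum = 2^(-1) + 2^(-2) + 2^(-5) + 2^(-5) + 2^(-5) + 2^(-6) + 2^(-7)
    = 0.5 + 0.25 + 0.03125 + 0.03125 + 0.03125 + 0.015625 + 0.0078125
    = 111/128 = 0.8671875
Since 0.8671875 <= 1, Kraft's inequality IS satisfied.
A prefix code with these lengths CAN exist.

Kraft sum = 0.8671875. Satisfied.


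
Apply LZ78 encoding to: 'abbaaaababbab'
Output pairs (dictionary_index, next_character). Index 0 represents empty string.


LZ78 encoding steps:
Dictionary: {0: ''}
Step 1: w='' (idx 0), next='a' -> output (0, 'a'), add 'a' as idx 1
Step 2: w='' (idx 0), next='b' -> output (0, 'b'), add 'b' as idx 2
Step 3: w='b' (idx 2), next='a' -> output (2, 'a'), add 'ba' as idx 3
Step 4: w='a' (idx 1), next='a' -> output (1, 'a'), add 'aa' as idx 4
Step 5: w='a' (idx 1), next='b' -> output (1, 'b'), add 'ab' as idx 5
Step 6: w='ab' (idx 5), next='b' -> output (5, 'b'), add 'abb' as idx 6
Step 7: w='ab' (idx 5), end of input -> output (5, '')


Encoded: [(0, 'a'), (0, 'b'), (2, 'a'), (1, 'a'), (1, 'b'), (5, 'b'), (5, '')]


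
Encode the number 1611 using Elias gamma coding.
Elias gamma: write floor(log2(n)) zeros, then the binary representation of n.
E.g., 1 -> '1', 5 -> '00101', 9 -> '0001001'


num_bits = floor(log2(1611)) + 1 = 11
leading_zeros = num_bits - 1 = 10
binary(1611) = 11001001011

Elias gamma(1611) = '0000000000' + '11001001011' = 000000000011001001011 (21 bits)


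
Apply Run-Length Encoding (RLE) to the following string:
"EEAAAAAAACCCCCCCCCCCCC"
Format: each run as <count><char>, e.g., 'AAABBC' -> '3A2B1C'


Scanning runs left to right:
  i=0: run of 'E' x 2 -> '2E'
  i=2: run of 'A' x 7 -> '7A'
  i=9: run of 'C' x 13 -> '13C'

RLE = 2E7A13C


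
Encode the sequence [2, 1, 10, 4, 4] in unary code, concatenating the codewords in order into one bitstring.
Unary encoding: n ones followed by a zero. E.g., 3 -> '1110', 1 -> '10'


Encode each number as n ones followed by a terminating 0:
  2 -> 110 (3 bits)
  1 -> 10 (2 bits)
  10 -> 11111111110 (11 bits)
  4 -> 11110 (5 bits)
  4 -> 11110 (5 bits)
Total length = 3 + 2 + 11 + 5 + 5 = 26 bits.

Unary([2, 1, 10, 4, 4]) = 11010111111111101111011110 (26 bits)


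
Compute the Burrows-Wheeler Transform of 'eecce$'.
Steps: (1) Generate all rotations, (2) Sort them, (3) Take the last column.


Rotations (sorted):
  0: $eecce -> last char: e
  1: cce$ee -> last char: e
  2: ce$eec -> last char: c
  3: e$eecc -> last char: c
  4: ecce$e -> last char: e
  5: eecce$ -> last char: $


BWT = eecce$


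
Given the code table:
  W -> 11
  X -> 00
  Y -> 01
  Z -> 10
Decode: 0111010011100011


Decoding:
01 -> Y
11 -> W
01 -> Y
00 -> X
11 -> W
10 -> Z
00 -> X
11 -> W


Result: YWYXWZXW


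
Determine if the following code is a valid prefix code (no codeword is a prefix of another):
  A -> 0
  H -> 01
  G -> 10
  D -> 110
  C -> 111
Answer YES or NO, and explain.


Checking each pair (does one codeword prefix another?):
  A='0' vs H='01': prefix -- VIOLATION

NO -- this is NOT a valid prefix code. A (0) is a prefix of H (01).


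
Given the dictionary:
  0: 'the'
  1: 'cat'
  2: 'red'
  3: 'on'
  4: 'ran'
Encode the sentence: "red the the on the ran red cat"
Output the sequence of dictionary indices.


Look up each word in the dictionary:
  'red' -> 2
  'the' -> 0
  'the' -> 0
  'on' -> 3
  'the' -> 0
  'ran' -> 4
  'red' -> 2
  'cat' -> 1

Encoded: [2, 0, 0, 3, 0, 4, 2, 1]


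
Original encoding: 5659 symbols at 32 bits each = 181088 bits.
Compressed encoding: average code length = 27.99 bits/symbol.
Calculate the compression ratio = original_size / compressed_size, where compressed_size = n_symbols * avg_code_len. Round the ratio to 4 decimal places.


original_size = n_symbols * orig_bits = 5659 * 32 = 181088 bits
compressed_size = n_symbols * avg_code_len = 5659 * 27.99 = 158395.41 bits
ratio = original_size / compressed_size = 181088 / 158395.41 = 1.1433

Compression ratio = 1.1433


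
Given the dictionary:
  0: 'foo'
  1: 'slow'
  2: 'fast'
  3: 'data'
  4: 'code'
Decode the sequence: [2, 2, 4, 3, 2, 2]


Look up each index in the dictionary:
  2 -> 'fast'
  2 -> 'fast'
  4 -> 'code'
  3 -> 'data'
  2 -> 'fast'
  2 -> 'fast'

Decoded: "fast fast code data fast fast"


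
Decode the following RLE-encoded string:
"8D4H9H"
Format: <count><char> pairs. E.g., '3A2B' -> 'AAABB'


Expanding each <count><char> pair:
  8D -> 'DDDDDDDD'
  4H -> 'HHHH'
  9H -> 'HHHHHHHHH'

Decoded = DDDDDDDDHHHHHHHHHHHHH


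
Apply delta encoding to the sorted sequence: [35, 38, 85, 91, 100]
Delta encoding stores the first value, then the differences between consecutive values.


First value: 35
Deltas:
  38 - 35 = 3
  85 - 38 = 47
  91 - 85 = 6
  100 - 91 = 9


Delta encoded: [35, 3, 47, 6, 9]


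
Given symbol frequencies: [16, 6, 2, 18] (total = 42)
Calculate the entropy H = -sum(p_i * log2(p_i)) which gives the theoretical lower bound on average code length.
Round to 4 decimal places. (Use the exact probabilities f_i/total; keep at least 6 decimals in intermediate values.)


Per-symbol terms -p_i * log2(p_i) with p_i = f_i/42:
  p = 16/42 = 0.380952: log2(p) = -1.392317, -p*log2(p) = 0.530407
  p = 6/42 = 0.142857: log2(p) = -2.807355, -p*log2(p) = 0.401051
  p = 2/42 = 0.047619: log2(p) = -4.392317, -p*log2(p) = 0.209158
  p = 18/42 = 0.428571: log2(p) = -1.222392, -p*log2(p) = 0.523882
H = 0.530407 + 0.401051 + 0.209158 + 0.523882 = 1.664498

H = 1.6645 bits/symbol


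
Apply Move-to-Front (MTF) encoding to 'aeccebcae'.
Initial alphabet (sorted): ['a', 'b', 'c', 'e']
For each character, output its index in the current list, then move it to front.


MTF encoding:
'a': index 0 in ['a', 'b', 'c', 'e'] -> ['a', 'b', 'c', 'e']
'e': index 3 in ['a', 'b', 'c', 'e'] -> ['e', 'a', 'b', 'c']
'c': index 3 in ['e', 'a', 'b', 'c'] -> ['c', 'e', 'a', 'b']
'c': index 0 in ['c', 'e', 'a', 'b'] -> ['c', 'e', 'a', 'b']
'e': index 1 in ['c', 'e', 'a', 'b'] -> ['e', 'c', 'a', 'b']
'b': index 3 in ['e', 'c', 'a', 'b'] -> ['b', 'e', 'c', 'a']
'c': index 2 in ['b', 'e', 'c', 'a'] -> ['c', 'b', 'e', 'a']
'a': index 3 in ['c', 'b', 'e', 'a'] -> ['a', 'c', 'b', 'e']
'e': index 3 in ['a', 'c', 'b', 'e'] -> ['e', 'a', 'c', 'b']


Output: [0, 3, 3, 0, 1, 3, 2, 3, 3]


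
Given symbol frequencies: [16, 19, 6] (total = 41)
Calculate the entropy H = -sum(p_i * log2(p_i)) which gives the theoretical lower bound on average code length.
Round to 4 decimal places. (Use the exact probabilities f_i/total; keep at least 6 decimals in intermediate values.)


Per-symbol terms -p_i * log2(p_i) with p_i = f_i/41:
  p = 16/41 = 0.390244: log2(p) = -1.357552, -p*log2(p) = 0.529776
  p = 19/41 = 0.463415: log2(p) = -1.109624, -p*log2(p) = 0.514216
  p = 6/41 = 0.146341: log2(p) = -2.772590, -p*log2(p) = 0.405745
H = 0.529776 + 0.514216 + 0.405745 = 1.449737

H = 1.4497 bits/symbol


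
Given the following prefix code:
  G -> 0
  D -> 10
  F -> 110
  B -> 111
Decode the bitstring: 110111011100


Decoding step by step:
Bits 110 -> F
Bits 111 -> B
Bits 0 -> G
Bits 111 -> B
Bits 0 -> G
Bits 0 -> G


Decoded message: FBGBGG


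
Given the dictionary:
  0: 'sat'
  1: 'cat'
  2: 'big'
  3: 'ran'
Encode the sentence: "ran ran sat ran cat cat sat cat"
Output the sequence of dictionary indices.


Look up each word in the dictionary:
  'ran' -> 3
  'ran' -> 3
  'sat' -> 0
  'ran' -> 3
  'cat' -> 1
  'cat' -> 1
  'sat' -> 0
  'cat' -> 1

Encoded: [3, 3, 0, 3, 1, 1, 0, 1]


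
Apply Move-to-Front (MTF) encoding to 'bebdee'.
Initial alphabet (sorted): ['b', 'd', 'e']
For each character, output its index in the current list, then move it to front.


MTF encoding:
'b': index 0 in ['b', 'd', 'e'] -> ['b', 'd', 'e']
'e': index 2 in ['b', 'd', 'e'] -> ['e', 'b', 'd']
'b': index 1 in ['e', 'b', 'd'] -> ['b', 'e', 'd']
'd': index 2 in ['b', 'e', 'd'] -> ['d', 'b', 'e']
'e': index 2 in ['d', 'b', 'e'] -> ['e', 'd', 'b']
'e': index 0 in ['e', 'd', 'b'] -> ['e', 'd', 'b']


Output: [0, 2, 1, 2, 2, 0]


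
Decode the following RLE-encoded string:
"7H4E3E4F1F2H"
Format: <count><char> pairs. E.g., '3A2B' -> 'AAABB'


Expanding each <count><char> pair:
  7H -> 'HHHHHHH'
  4E -> 'EEEE'
  3E -> 'EEE'
  4F -> 'FFFF'
  1F -> 'F'
  2H -> 'HH'

Decoded = HHHHHHHEEEEEEEFFFFFHH


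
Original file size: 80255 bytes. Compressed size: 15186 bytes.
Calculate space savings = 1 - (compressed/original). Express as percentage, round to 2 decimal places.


ratio = compressed/original = 15186/80255 = 0.189222
savings = 1 - ratio = 1 - 0.189222 = 0.810778
as a percentage: 0.810778 * 100 = 81.08%

Space savings = 1 - 15186/80255 = 81.08%


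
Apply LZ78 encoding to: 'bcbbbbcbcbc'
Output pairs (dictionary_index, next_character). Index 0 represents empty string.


LZ78 encoding steps:
Dictionary: {0: ''}
Step 1: w='' (idx 0), next='b' -> output (0, 'b'), add 'b' as idx 1
Step 2: w='' (idx 0), next='c' -> output (0, 'c'), add 'c' as idx 2
Step 3: w='b' (idx 1), next='b' -> output (1, 'b'), add 'bb' as idx 3
Step 4: w='bb' (idx 3), next='c' -> output (3, 'c'), add 'bbc' as idx 4
Step 5: w='b' (idx 1), next='c' -> output (1, 'c'), add 'bc' as idx 5
Step 6: w='bc' (idx 5), end of input -> output (5, '')


Encoded: [(0, 'b'), (0, 'c'), (1, 'b'), (3, 'c'), (1, 'c'), (5, '')]


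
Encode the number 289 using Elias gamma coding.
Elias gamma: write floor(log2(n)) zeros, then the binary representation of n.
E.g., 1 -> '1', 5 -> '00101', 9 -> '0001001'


num_bits = floor(log2(289)) + 1 = 9
leading_zeros = num_bits - 1 = 8
binary(289) = 100100001

Elias gamma(289) = '00000000' + '100100001' = 00000000100100001 (17 bits)


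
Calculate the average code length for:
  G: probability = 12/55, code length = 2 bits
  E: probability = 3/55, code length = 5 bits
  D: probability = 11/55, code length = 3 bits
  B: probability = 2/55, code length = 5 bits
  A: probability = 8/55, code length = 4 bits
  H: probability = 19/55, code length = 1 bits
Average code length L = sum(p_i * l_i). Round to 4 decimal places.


Weighted contributions p_i * l_i:
  G: (12/55) * 2 = 24/55
  E: (3/55) * 5 = 15/55
  D: (11/55) * 3 = 33/55
  B: (2/55) * 5 = 10/55
  A: (8/55) * 4 = 32/55
  H: (19/55) * 1 = 19/55
Sum = (24 + 15 + 33 + 10 + 32 + 19)/55 = 133/55

L = 133/55 = 2.4182 bits/symbol


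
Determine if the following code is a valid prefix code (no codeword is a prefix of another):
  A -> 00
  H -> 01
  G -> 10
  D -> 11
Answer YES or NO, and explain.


Checking each pair (does one codeword prefix another?):
  A='00' vs H='01': no prefix
  A='00' vs G='10': no prefix
  A='00' vs D='11': no prefix
  H='01' vs A='00': no prefix
  H='01' vs G='10': no prefix
  H='01' vs D='11': no prefix
  G='10' vs A='00': no prefix
  G='10' vs H='01': no prefix
  G='10' vs D='11': no prefix
  D='11' vs A='00': no prefix
  D='11' vs H='01': no prefix
  D='11' vs G='10': no prefix
No violation found over all pairs.

YES -- this is a valid prefix code. No codeword is a prefix of any other codeword.


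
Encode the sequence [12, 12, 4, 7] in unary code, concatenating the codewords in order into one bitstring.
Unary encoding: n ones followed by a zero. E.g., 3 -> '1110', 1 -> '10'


Encode each number as n ones followed by a terminating 0:
  12 -> 1111111111110 (13 bits)
  12 -> 1111111111110 (13 bits)
  4 -> 11110 (5 bits)
  7 -> 11111110 (8 bits)
Total length = 13 + 13 + 5 + 8 = 39 bits.

Unary([12, 12, 4, 7]) = 111111111111011111111111101111011111110 (39 bits)


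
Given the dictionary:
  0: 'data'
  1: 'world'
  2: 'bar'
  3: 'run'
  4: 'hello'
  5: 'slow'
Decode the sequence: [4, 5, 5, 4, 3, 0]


Look up each index in the dictionary:
  4 -> 'hello'
  5 -> 'slow'
  5 -> 'slow'
  4 -> 'hello'
  3 -> 'run'
  0 -> 'data'

Decoded: "hello slow slow hello run data"


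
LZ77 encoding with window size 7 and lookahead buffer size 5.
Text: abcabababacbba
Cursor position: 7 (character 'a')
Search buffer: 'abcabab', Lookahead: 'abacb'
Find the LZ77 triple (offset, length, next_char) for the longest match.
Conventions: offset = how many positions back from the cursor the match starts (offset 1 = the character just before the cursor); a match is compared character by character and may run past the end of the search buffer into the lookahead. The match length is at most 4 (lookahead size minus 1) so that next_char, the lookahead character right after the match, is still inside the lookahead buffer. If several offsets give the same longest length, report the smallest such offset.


Try each offset into the search buffer:
  offset=1 (pos 6, char 'b'): match length 0
  offset=2 (pos 5, char 'a'): match length 3
  offset=3 (pos 4, char 'b'): match length 0
  offset=4 (pos 3, char 'a'): match length 3
  offset=5 (pos 2, char 'c'): match length 0
  offset=6 (pos 1, char 'b'): match length 0
  offset=7 (pos 0, char 'a'): match length 2
Longest match has length 3, found at offsets 2, 4; take the smallest, offset 2.
next_char = character at position 7 + 3 = 10 -> 'c'

Best match: offset=2, length=3 (matching 'aba' starting at position 5)
LZ77 triple: (2, 3, 'c')


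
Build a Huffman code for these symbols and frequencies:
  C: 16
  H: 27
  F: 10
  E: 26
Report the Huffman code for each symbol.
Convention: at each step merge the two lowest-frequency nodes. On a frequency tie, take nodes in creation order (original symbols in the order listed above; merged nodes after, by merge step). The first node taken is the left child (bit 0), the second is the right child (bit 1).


Huffman tree construction:
Step 1: Merge F(10) + C(16) = 26
Step 2: Merge E(26) + (F+C)(26) = 52
Step 3: Merge H(27) + (E+(F+C))(52) = 79
Read each symbol's code off the tree from the root (left child = 0, right child = 1).

Codes:
  C: 111 (length 3)
  H: 0 (length 1)
  F: 110 (length 3)
  E: 10 (length 2)
Average code length: 157/79 = 1.9873 bits/symbol


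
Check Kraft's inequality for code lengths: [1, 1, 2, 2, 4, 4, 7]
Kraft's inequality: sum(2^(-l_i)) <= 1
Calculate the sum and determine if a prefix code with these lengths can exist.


Sum = 2^(-1) + 2^(-1) + 2^(-2) + 2^(-2) + 2^(-4) + 2^(-4) + 2^(-7)
    = 0.5 + 0.5 + 0.25 + 0.25 + 0.0625 + 0.0625 + 0.0078125
    = 209/128 = 1.6328125
Since 1.6328125 > 1, Kraft's inequality is NOT satisfied.
A prefix code with these lengths CANNOT exist.

Kraft sum = 1.6328125. Not satisfied.


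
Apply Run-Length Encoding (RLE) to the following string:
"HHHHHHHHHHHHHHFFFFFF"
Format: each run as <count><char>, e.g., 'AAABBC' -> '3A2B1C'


Scanning runs left to right:
  i=0: run of 'H' x 14 -> '14H'
  i=14: run of 'F' x 6 -> '6F'

RLE = 14H6F


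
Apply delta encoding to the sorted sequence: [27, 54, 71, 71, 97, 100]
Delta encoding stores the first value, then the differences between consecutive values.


First value: 27
Deltas:
  54 - 27 = 27
  71 - 54 = 17
  71 - 71 = 0
  97 - 71 = 26
  100 - 97 = 3


Delta encoded: [27, 27, 17, 0, 26, 3]


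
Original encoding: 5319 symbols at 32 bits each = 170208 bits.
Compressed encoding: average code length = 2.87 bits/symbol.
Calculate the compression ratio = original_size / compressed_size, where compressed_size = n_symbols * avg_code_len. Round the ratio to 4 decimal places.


original_size = n_symbols * orig_bits = 5319 * 32 = 170208 bits
compressed_size = n_symbols * avg_code_len = 5319 * 2.87 = 15265.53 bits
ratio = original_size / compressed_size = 170208 / 15265.53 = 11.1498

Compression ratio = 11.1498


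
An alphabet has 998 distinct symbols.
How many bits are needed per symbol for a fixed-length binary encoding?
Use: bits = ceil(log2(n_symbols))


log2(998) = 9.9629
Bracket: 2^9 = 512 < 998 <= 2^10 = 1024
So ceil(log2(998)) = 10

bits = ceil(log2(998)) = ceil(9.9629) = 10 bits


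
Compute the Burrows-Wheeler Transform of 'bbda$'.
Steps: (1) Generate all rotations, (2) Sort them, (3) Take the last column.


Rotations (sorted):
  0: $bbda -> last char: a
  1: a$bbd -> last char: d
  2: bbda$ -> last char: $
  3: bda$b -> last char: b
  4: da$bb -> last char: b


BWT = ad$bb


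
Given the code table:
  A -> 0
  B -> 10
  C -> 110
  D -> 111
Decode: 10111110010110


Decoding:
10 -> B
111 -> D
110 -> C
0 -> A
10 -> B
110 -> C


Result: BDCABC


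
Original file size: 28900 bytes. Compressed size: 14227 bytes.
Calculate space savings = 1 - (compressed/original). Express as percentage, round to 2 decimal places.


ratio = compressed/original = 14227/28900 = 0.492284
savings = 1 - ratio = 1 - 0.492284 = 0.507716
as a percentage: 0.507716 * 100 = 50.77%

Space savings = 1 - 14227/28900 = 50.77%


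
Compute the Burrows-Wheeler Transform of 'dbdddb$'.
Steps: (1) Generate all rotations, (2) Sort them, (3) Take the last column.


Rotations (sorted):
  0: $dbdddb -> last char: b
  1: b$dbddd -> last char: d
  2: bdddb$d -> last char: d
  3: db$dbdd -> last char: d
  4: dbdddb$ -> last char: $
  5: ddb$dbd -> last char: d
  6: dddb$db -> last char: b


BWT = bddd$db


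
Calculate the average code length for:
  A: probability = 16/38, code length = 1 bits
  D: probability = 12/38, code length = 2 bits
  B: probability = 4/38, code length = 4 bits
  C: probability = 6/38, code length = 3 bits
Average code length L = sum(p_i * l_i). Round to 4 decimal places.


Weighted contributions p_i * l_i:
  A: (16/38) * 1 = 16/38
  D: (12/38) * 2 = 24/38
  B: (4/38) * 4 = 16/38
  C: (6/38) * 3 = 18/38
Sum = (16 + 24 + 16 + 18)/38 = 74/38

L = 74/38 = 1.9474 bits/symbol


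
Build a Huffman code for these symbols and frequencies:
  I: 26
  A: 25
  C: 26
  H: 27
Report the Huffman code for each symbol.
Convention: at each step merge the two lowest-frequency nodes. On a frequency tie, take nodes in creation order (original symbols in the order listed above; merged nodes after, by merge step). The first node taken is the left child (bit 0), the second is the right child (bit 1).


Huffman tree construction:
Step 1: Merge A(25) + I(26) = 51
Step 2: Merge C(26) + H(27) = 53
Step 3: Merge (A+I)(51) + (C+H)(53) = 104
Read each symbol's code off the tree from the root (left child = 0, right child = 1).

Codes:
  I: 01 (length 2)
  A: 00 (length 2)
  C: 10 (length 2)
  H: 11 (length 2)
Average code length: 208/104 = 2.0000 bits/symbol


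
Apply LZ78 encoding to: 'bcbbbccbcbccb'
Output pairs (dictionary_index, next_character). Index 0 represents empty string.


LZ78 encoding steps:
Dictionary: {0: ''}
Step 1: w='' (idx 0), next='b' -> output (0, 'b'), add 'b' as idx 1
Step 2: w='' (idx 0), next='c' -> output (0, 'c'), add 'c' as idx 2
Step 3: w='b' (idx 1), next='b' -> output (1, 'b'), add 'bb' as idx 3
Step 4: w='b' (idx 1), next='c' -> output (1, 'c'), add 'bc' as idx 4
Step 5: w='c' (idx 2), next='b' -> output (2, 'b'), add 'cb' as idx 5
Step 6: w='cb' (idx 5), next='c' -> output (5, 'c'), add 'cbc' as idx 6
Step 7: w='cb' (idx 5), end of input -> output (5, '')


Encoded: [(0, 'b'), (0, 'c'), (1, 'b'), (1, 'c'), (2, 'b'), (5, 'c'), (5, '')]


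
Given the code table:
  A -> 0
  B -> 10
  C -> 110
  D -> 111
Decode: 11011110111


Decoding:
110 -> C
111 -> D
10 -> B
111 -> D


Result: CDBD


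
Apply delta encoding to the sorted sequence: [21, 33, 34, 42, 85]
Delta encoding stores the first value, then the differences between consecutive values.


First value: 21
Deltas:
  33 - 21 = 12
  34 - 33 = 1
  42 - 34 = 8
  85 - 42 = 43


Delta encoded: [21, 12, 1, 8, 43]


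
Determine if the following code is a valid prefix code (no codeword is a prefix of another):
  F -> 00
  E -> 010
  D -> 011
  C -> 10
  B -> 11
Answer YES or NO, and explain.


Checking each pair (does one codeword prefix another?):
  F='00' vs E='010': no prefix
  F='00' vs D='011': no prefix
  F='00' vs C='10': no prefix
  F='00' vs B='11': no prefix
  E='010' vs F='00': no prefix
  E='010' vs D='011': no prefix
  E='010' vs C='10': no prefix
  E='010' vs B='11': no prefix
  D='011' vs F='00': no prefix
  D='011' vs E='010': no prefix
  D='011' vs C='10': no prefix
  D='011' vs B='11': no prefix
  C='10' vs F='00': no prefix
  C='10' vs E='010': no prefix
  C='10' vs D='011': no prefix
  C='10' vs B='11': no prefix
  B='11' vs F='00': no prefix
  B='11' vs E='010': no prefix
  B='11' vs D='011': no prefix
  B='11' vs C='10': no prefix
No violation found over all pairs.

YES -- this is a valid prefix code. No codeword is a prefix of any other codeword.


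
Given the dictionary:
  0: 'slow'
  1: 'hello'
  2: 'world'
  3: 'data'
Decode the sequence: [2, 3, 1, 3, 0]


Look up each index in the dictionary:
  2 -> 'world'
  3 -> 'data'
  1 -> 'hello'
  3 -> 'data'
  0 -> 'slow'

Decoded: "world data hello data slow"


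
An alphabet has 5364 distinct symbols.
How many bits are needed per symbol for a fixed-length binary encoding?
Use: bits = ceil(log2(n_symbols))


log2(5364) = 12.3891
Bracket: 2^12 = 4096 < 5364 <= 2^13 = 8192
So ceil(log2(5364)) = 13

bits = ceil(log2(5364)) = ceil(12.3891) = 13 bits


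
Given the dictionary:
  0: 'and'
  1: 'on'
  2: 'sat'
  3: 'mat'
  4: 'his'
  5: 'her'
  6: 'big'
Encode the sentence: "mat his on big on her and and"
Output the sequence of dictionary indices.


Look up each word in the dictionary:
  'mat' -> 3
  'his' -> 4
  'on' -> 1
  'big' -> 6
  'on' -> 1
  'her' -> 5
  'and' -> 0
  'and' -> 0

Encoded: [3, 4, 1, 6, 1, 5, 0, 0]


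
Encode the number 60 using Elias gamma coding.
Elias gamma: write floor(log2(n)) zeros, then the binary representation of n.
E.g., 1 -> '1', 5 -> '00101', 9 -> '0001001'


num_bits = floor(log2(60)) + 1 = 6
leading_zeros = num_bits - 1 = 5
binary(60) = 111100

Elias gamma(60) = '00000' + '111100' = 00000111100 (11 bits)


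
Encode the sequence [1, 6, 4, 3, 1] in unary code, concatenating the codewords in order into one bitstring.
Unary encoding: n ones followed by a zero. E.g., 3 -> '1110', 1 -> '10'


Encode each number as n ones followed by a terminating 0:
  1 -> 10 (2 bits)
  6 -> 1111110 (7 bits)
  4 -> 11110 (5 bits)
  3 -> 1110 (4 bits)
  1 -> 10 (2 bits)
Total length = 2 + 7 + 5 + 4 + 2 = 20 bits.

Unary([1, 6, 4, 3, 1]) = 10111111011110111010 (20 bits)


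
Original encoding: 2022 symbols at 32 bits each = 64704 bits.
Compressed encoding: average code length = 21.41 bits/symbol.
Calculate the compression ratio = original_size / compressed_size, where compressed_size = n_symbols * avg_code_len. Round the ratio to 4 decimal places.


original_size = n_symbols * orig_bits = 2022 * 32 = 64704 bits
compressed_size = n_symbols * avg_code_len = 2022 * 21.41 = 43291.02 bits
ratio = original_size / compressed_size = 64704 / 43291.02 = 1.4946

Compression ratio = 1.4946


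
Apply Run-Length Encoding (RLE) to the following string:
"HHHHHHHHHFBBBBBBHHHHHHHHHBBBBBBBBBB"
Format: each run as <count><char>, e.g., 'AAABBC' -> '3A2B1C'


Scanning runs left to right:
  i=0: run of 'H' x 9 -> '9H'
  i=9: run of 'F' x 1 -> '1F'
  i=10: run of 'B' x 6 -> '6B'
  i=16: run of 'H' x 9 -> '9H'
  i=25: run of 'B' x 10 -> '10B'

RLE = 9H1F6B9H10B


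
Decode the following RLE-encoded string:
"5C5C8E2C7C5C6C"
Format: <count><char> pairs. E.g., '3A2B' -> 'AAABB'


Expanding each <count><char> pair:
  5C -> 'CCCCC'
  5C -> 'CCCCC'
  8E -> 'EEEEEEEE'
  2C -> 'CC'
  7C -> 'CCCCCCC'
  5C -> 'CCCCC'
  6C -> 'CCCCCC'

Decoded = CCCCCCCCCCEEEEEEEECCCCCCCCCCCCCCCCCCCC


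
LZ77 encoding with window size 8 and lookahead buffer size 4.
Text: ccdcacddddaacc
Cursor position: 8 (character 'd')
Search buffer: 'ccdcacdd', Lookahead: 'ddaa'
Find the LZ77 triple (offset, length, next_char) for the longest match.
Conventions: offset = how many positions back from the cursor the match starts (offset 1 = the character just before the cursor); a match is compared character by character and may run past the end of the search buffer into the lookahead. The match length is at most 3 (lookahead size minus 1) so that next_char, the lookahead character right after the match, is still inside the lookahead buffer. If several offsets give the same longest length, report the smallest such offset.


Try each offset into the search buffer:
  offset=1 (pos 7, char 'd'): match length 2
  offset=2 (pos 6, char 'd'): match length 2
  offset=3 (pos 5, char 'c'): match length 0
  offset=4 (pos 4, char 'a'): match length 0
  offset=5 (pos 3, char 'c'): match length 0
  offset=6 (pos 2, char 'd'): match length 1
  offset=7 (pos 1, char 'c'): match length 0
  offset=8 (pos 0, char 'c'): match length 0
Longest match has length 2, found at offsets 1, 2; take the smallest, offset 1.
next_char = character at position 8 + 2 = 10 -> 'a'

Best match: offset=1, length=2 (matching 'dd' starting at position 7)
LZ77 triple: (1, 2, 'a')


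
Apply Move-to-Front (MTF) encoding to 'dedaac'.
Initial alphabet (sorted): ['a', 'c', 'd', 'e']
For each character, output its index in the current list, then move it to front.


MTF encoding:
'd': index 2 in ['a', 'c', 'd', 'e'] -> ['d', 'a', 'c', 'e']
'e': index 3 in ['d', 'a', 'c', 'e'] -> ['e', 'd', 'a', 'c']
'd': index 1 in ['e', 'd', 'a', 'c'] -> ['d', 'e', 'a', 'c']
'a': index 2 in ['d', 'e', 'a', 'c'] -> ['a', 'd', 'e', 'c']
'a': index 0 in ['a', 'd', 'e', 'c'] -> ['a', 'd', 'e', 'c']
'c': index 3 in ['a', 'd', 'e', 'c'] -> ['c', 'a', 'd', 'e']


Output: [2, 3, 1, 2, 0, 3]


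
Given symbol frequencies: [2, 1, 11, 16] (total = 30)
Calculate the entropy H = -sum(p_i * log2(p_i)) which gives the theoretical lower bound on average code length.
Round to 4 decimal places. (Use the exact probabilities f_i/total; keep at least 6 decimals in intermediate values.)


Per-symbol terms -p_i * log2(p_i) with p_i = f_i/30:
  p = 2/30 = 0.066667: log2(p) = -3.906891, -p*log2(p) = 0.260459
  p = 1/30 = 0.033333: log2(p) = -4.906891, -p*log2(p) = 0.163563
  p = 11/30 = 0.366667: log2(p) = -1.447459, -p*log2(p) = 0.530735
  p = 16/30 = 0.533333: log2(p) = -0.906891, -p*log2(p) = 0.483675
H = 0.260459 + 0.163563 + 0.530735 + 0.483675 = 1.438432

H = 1.4384 bits/symbol


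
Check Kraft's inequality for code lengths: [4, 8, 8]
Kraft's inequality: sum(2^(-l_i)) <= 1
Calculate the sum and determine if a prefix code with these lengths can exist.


Sum = 2^(-4) + 2^(-8) + 2^(-8)
    = 0.0625 + 0.00390625 + 0.00390625
    = 18/256 = 0.0703125
Since 0.0703125 <= 1, Kraft's inequality IS satisfied.
A prefix code with these lengths CAN exist.

Kraft sum = 0.0703125. Satisfied.


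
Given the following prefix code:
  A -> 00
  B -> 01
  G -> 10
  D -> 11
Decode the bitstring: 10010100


Decoding step by step:
Bits 10 -> G
Bits 01 -> B
Bits 01 -> B
Bits 00 -> A


Decoded message: GBBA


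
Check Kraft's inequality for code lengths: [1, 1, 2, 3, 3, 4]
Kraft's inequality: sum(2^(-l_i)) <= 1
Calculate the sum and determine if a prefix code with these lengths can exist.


Sum = 2^(-1) + 2^(-1) + 2^(-2) + 2^(-3) + 2^(-3) + 2^(-4)
    = 0.5 + 0.5 + 0.25 + 0.125 + 0.125 + 0.0625
    = 25/16 = 1.5625
Since 1.5625 > 1, Kraft's inequality is NOT satisfied.
A prefix code with these lengths CANNOT exist.

Kraft sum = 1.5625. Not satisfied.


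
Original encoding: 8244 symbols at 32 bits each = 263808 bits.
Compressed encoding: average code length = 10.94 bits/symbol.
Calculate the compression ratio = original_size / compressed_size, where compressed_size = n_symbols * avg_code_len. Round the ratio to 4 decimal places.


original_size = n_symbols * orig_bits = 8244 * 32 = 263808 bits
compressed_size = n_symbols * avg_code_len = 8244 * 10.94 = 90189.36 bits
ratio = original_size / compressed_size = 263808 / 90189.36 = 2.925

Compression ratio = 2.925


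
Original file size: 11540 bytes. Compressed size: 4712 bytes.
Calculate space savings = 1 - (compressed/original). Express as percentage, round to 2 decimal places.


ratio = compressed/original = 4712/11540 = 0.408319
savings = 1 - ratio = 1 - 0.408319 = 0.591681
as a percentage: 0.591681 * 100 = 59.17%

Space savings = 1 - 4712/11540 = 59.17%


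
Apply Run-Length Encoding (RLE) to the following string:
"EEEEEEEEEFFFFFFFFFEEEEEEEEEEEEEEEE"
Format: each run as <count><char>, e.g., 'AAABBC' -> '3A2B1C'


Scanning runs left to right:
  i=0: run of 'E' x 9 -> '9E'
  i=9: run of 'F' x 9 -> '9F'
  i=18: run of 'E' x 16 -> '16E'

RLE = 9E9F16E


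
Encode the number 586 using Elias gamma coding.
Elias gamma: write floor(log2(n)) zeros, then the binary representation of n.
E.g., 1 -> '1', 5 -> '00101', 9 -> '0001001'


num_bits = floor(log2(586)) + 1 = 10
leading_zeros = num_bits - 1 = 9
binary(586) = 1001001010

Elias gamma(586) = '000000000' + '1001001010' = 0000000001001001010 (19 bits)
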